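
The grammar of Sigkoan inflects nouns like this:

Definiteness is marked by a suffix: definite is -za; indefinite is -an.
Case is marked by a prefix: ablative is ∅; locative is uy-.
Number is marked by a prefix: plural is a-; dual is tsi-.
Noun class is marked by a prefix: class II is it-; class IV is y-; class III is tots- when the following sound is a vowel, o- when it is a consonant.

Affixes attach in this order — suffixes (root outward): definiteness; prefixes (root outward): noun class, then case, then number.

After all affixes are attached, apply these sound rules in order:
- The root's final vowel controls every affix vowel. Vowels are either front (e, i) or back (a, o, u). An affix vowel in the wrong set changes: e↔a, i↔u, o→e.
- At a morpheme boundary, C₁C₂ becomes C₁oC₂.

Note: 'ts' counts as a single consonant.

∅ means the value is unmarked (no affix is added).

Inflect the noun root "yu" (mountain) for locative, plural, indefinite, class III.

Attach noun class class III o- (before consonant 'y') → oyu.
Attach case locative uy- → uyoyu.
Attach definiteness indefinite -an → uyoyuan.
Attach number plural a- → auyoyuan.
Vowel harmony: no change.
Epenthesis: no change.

auyoyuan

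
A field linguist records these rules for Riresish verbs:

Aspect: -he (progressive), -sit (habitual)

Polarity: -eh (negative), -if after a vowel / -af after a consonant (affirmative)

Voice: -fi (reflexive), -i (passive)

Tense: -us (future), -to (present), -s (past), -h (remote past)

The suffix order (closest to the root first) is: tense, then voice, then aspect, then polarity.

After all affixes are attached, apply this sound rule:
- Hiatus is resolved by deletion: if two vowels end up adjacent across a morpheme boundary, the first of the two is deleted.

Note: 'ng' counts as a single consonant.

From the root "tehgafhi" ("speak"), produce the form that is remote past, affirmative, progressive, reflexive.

Attach tense remote past -h → tehgafhih.
Attach voice reflexive -fi → tehgafhihfi.
Attach aspect progressive -he → tehgafhihfihe.
Attach polarity affirmative -if (after vowel 'e') → tehgafhihfiheif.
Apply vowel deletion: tehgafhihfiheif → tehgafhihfihif.

tehgafhihfihif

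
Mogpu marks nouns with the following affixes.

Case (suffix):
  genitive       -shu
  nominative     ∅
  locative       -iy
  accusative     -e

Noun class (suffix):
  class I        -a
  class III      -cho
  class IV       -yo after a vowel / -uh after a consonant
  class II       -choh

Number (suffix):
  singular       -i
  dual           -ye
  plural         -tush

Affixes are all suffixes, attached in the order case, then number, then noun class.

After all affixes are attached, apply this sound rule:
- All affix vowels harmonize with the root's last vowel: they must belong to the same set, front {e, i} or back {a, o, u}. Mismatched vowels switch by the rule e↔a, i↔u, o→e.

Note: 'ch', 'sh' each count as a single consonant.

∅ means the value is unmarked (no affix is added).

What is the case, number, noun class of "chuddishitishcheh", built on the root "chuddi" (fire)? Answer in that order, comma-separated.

genitive, plural, class II

Segment: chuddi-shu-tush-choh.
case: -shu → genitive.
number: -tush → plural.
noun class: -choh → class II.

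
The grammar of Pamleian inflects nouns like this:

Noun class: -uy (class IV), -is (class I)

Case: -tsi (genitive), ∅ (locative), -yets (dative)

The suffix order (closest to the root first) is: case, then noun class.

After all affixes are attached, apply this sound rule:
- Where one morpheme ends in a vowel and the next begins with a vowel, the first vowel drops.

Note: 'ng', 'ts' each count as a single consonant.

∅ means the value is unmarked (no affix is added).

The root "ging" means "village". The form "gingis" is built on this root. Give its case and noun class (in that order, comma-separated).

locative, class I

Segment: ging-is.
case: ∅ → locative.
noun class: -is → class I.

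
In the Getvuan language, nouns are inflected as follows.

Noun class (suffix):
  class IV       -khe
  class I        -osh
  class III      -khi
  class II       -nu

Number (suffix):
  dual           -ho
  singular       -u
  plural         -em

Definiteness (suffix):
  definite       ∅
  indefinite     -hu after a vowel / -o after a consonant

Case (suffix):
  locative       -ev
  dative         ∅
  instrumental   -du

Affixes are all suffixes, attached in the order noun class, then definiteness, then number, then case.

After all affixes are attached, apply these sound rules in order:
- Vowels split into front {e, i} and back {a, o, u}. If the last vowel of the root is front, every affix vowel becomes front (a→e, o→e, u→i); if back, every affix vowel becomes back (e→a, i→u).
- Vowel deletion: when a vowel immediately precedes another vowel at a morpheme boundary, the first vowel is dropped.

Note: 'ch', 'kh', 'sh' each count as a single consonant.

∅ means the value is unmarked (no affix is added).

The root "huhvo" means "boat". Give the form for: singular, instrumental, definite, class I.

Attach noun class class I -osh → huhvoosh.
definiteness = definite: zero marking, form stays huhvoosh.
Attach number singular -u → huhvooshu.
Attach case instrumental -du → huhvooshudu.
Vowel harmony: no change.
Apply vowel deletion: huhvooshudu → huhvoshudu.

huhvoshudu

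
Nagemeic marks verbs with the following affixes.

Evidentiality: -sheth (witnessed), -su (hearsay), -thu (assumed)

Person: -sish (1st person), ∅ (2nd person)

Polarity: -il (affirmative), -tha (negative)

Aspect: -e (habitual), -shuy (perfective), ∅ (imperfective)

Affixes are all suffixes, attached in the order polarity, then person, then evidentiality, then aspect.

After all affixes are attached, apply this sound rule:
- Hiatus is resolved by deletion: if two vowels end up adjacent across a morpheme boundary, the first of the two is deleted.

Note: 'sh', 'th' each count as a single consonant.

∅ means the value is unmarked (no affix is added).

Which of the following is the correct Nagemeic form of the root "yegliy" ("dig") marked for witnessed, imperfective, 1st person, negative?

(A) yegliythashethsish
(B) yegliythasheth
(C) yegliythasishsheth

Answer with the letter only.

Attach polarity negative -tha → yegliytha.
Attach person 1st person -sish → yegliythasish.
Attach evidentiality witnessed -sheth → yegliythasishsheth.
aspect = imperfective: zero marking, form stays yegliythasishsheth.
Vowel deletion: no change.
So the correct form is yegliythasishsheth, option (C).
(A) yegliythashethsish is wrong: it has the affixes in the wrong order.
(B) yegliythasheth is wrong: it uses 2nd person instead of 1st person for person.

C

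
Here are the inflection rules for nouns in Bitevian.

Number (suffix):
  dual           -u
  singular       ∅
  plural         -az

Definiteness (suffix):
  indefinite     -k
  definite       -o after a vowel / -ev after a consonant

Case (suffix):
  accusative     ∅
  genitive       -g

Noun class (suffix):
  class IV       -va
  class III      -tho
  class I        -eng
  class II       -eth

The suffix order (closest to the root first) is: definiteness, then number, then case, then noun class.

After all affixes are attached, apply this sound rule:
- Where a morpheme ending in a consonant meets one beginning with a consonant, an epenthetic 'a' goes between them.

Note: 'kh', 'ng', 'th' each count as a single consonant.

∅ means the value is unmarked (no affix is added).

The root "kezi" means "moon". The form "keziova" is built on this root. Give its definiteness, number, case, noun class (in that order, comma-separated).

Segment: kezi-o-va.
definiteness: -o/ev → definite.
number: ∅ → singular.
case: ∅ → accusative.
noun class: -va → class IV.

definite, singular, accusative, class IV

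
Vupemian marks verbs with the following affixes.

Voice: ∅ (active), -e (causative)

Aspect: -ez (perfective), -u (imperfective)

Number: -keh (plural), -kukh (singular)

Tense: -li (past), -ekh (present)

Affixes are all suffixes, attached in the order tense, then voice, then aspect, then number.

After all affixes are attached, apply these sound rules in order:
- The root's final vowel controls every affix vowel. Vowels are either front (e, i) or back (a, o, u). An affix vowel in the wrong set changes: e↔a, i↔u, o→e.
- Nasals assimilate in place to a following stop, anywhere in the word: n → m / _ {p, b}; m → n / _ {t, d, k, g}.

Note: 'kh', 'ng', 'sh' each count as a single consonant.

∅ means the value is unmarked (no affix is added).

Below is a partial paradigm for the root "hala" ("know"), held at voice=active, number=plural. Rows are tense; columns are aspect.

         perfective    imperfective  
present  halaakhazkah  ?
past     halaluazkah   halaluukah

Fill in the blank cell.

halaakhukah

Attach tense present -ekh → halaekh.
voice = active: zero marking, form stays halaekh.
Attach aspect imperfective -u → halaekhu.
Attach number plural -keh → halaekhukeh.
Apply vowel harmony: halaekhukeh → halaakhukah.
Nasal assimilation: no change.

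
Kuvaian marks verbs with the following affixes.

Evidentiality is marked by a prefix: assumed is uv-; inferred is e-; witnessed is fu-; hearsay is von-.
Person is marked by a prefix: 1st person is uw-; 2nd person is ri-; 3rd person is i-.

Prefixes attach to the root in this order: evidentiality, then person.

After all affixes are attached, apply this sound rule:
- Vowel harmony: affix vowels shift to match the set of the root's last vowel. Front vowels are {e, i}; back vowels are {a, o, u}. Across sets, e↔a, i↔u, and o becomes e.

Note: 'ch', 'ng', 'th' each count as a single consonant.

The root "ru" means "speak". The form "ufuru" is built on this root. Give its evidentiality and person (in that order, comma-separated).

Segment: i-fu-ru.
evidentiality: fu- → witnessed.
person: i- → 3rd person.

witnessed, 3rd person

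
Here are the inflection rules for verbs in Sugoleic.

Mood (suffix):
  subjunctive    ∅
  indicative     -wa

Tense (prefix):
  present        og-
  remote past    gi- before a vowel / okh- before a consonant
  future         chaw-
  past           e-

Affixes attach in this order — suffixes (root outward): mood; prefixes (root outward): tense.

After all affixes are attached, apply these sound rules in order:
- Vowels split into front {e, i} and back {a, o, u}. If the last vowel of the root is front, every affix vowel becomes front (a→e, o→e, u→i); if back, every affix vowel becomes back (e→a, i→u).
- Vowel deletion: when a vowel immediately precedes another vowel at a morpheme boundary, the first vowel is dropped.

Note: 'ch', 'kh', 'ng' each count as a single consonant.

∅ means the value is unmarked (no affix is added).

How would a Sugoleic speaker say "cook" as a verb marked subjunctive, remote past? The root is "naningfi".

ekhnaningfi

mood = subjunctive: zero marking, form stays naningfi.
Attach tense remote past okh- (before consonant 'n') → okhnaningfi.
Apply vowel harmony: okhnaningfi → ekhnaningfi.
Vowel deletion: no change.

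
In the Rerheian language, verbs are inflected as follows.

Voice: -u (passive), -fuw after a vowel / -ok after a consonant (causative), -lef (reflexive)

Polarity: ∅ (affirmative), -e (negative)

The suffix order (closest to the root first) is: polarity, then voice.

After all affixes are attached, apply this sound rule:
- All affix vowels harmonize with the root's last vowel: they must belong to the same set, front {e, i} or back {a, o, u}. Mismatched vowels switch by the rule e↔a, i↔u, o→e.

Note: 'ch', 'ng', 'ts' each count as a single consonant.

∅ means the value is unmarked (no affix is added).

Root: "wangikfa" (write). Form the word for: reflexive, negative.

wangikfaalaf

Attach polarity negative -e → wangikfae.
Attach voice reflexive -lef → wangikfaelef.
Apply vowel harmony: wangikfaelef → wangikfaalaf.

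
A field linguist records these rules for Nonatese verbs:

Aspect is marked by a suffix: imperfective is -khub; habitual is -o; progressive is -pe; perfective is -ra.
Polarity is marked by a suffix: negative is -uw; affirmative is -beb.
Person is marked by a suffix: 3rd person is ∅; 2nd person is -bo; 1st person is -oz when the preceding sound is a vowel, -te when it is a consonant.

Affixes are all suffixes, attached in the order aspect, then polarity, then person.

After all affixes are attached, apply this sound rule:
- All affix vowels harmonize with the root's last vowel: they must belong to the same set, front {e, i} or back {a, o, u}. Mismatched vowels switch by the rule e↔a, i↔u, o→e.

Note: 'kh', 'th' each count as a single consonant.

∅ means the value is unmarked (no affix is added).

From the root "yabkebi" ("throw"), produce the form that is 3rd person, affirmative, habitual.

Attach aspect habitual -o → yabkebio.
Attach polarity affirmative -beb → yabkebiobeb.
person = 3rd person: zero marking, form stays yabkebiobeb.
Apply vowel harmony: yabkebiobeb → yabkebiebeb.

yabkebiebeb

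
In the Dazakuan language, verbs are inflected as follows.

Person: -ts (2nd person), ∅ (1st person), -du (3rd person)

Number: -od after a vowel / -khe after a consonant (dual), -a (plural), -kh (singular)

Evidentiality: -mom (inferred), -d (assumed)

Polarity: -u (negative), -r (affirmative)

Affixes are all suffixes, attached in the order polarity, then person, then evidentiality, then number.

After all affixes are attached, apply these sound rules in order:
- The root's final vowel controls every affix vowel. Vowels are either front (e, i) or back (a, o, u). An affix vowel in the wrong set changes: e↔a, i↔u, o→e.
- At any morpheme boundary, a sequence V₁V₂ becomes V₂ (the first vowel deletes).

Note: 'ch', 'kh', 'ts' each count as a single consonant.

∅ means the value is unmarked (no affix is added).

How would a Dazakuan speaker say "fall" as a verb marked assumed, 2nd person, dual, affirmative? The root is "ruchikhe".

ruchikhertsdkhe

Attach polarity affirmative -r → ruchikher.
Attach person 2nd person -ts → ruchikherts.
Attach evidentiality assumed -d → ruchikhertsd.
Attach number dual -khe (after consonant 'd') → ruchikhertsdkhe.
Vowel harmony: no change.
Vowel deletion: no change.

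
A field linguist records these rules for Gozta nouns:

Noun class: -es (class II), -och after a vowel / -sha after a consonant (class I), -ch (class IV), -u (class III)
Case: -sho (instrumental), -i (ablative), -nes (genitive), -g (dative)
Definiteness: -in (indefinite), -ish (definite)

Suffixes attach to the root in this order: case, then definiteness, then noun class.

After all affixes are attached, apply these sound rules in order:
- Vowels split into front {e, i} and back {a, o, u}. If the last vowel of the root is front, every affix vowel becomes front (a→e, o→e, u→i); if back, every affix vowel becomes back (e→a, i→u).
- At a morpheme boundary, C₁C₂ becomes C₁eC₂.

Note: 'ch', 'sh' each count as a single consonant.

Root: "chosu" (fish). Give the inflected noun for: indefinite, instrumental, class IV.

chosushounech

Attach case instrumental -sho → chosusho.
Attach definiteness indefinite -in → chosushoin.
Attach noun class class IV -ch → chosushoinch.
Apply vowel harmony: chosushoinch → chosushounch.
Apply epenthesis: chosushounch → chosushounech.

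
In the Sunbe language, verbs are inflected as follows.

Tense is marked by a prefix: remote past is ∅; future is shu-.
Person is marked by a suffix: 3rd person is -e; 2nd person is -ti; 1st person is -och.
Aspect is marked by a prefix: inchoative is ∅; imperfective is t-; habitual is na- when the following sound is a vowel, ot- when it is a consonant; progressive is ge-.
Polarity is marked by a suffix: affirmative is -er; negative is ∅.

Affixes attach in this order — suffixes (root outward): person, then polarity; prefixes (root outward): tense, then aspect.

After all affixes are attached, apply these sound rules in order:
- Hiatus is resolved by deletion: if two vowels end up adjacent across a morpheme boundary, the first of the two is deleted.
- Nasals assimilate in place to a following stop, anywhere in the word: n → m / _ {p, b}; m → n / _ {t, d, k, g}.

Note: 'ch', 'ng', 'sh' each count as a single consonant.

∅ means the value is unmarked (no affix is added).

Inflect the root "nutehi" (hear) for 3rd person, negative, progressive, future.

Attach tense future shu- → shunutehi.
Attach person 3rd person -e → shunutehie.
Attach aspect progressive ge- → geshunutehie.
polarity = negative: zero marking, form stays geshunutehie.
Apply vowel deletion: geshunutehie → geshunutehe.
Nasal assimilation: no change.

geshunutehe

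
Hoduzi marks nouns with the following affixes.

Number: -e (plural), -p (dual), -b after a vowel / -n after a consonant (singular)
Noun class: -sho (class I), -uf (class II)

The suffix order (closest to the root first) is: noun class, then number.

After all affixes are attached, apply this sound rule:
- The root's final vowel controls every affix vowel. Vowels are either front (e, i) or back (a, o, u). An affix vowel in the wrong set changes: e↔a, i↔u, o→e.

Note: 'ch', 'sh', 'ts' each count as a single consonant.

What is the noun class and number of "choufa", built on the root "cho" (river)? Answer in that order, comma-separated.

Segment: cho-uf-e.
noun class: -uf → class II.
number: -e → plural.

class II, plural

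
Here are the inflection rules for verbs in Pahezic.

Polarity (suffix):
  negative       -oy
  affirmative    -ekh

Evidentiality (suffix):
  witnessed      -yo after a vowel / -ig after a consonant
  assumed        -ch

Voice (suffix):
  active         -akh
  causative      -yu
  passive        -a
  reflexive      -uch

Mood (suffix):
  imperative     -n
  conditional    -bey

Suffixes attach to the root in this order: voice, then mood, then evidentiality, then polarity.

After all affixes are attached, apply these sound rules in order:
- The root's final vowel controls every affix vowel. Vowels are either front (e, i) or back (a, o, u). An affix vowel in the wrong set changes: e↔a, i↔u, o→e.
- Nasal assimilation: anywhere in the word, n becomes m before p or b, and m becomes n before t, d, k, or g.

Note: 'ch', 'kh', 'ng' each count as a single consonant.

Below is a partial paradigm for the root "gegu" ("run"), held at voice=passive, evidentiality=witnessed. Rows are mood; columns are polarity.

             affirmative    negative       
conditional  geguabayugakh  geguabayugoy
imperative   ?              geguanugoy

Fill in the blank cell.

geguanugakh

Attach voice passive -a → gegua.
Attach mood imperative -n → geguan.
Attach evidentiality witnessed -ig (after consonant 'n') → geguanig.
Attach polarity affirmative -ekh → geguanigekh.
Apply vowel harmony: geguanigekh → geguanugakh.
Nasal assimilation: no change.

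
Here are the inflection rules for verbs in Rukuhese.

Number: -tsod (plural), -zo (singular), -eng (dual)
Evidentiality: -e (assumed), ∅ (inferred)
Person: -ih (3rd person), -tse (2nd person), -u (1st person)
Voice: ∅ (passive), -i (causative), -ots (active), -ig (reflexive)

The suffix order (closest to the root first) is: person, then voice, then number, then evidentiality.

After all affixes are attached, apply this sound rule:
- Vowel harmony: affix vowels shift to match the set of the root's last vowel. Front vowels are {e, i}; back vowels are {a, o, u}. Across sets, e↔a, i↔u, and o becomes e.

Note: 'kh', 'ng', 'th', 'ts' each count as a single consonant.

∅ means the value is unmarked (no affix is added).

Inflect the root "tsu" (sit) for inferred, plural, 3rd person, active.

tsuuhotstsod

Attach person 3rd person -ih → tsuih.
Attach voice active -ots → tsuihots.
Attach number plural -tsod → tsuihotstsod.
evidentiality = inferred: zero marking, form stays tsuihotstsod.
Apply vowel harmony: tsuihotstsod → tsuuhotstsod.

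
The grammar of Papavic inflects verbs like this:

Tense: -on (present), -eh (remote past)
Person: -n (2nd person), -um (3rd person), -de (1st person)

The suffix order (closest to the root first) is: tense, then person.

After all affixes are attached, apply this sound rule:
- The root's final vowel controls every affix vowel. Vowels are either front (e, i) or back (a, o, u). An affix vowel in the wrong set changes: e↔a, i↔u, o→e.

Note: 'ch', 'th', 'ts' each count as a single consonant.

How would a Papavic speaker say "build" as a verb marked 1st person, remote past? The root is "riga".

rigaahda

Attach tense remote past -eh → rigaeh.
Attach person 1st person -de → rigaehde.
Apply vowel harmony: rigaehde → rigaahda.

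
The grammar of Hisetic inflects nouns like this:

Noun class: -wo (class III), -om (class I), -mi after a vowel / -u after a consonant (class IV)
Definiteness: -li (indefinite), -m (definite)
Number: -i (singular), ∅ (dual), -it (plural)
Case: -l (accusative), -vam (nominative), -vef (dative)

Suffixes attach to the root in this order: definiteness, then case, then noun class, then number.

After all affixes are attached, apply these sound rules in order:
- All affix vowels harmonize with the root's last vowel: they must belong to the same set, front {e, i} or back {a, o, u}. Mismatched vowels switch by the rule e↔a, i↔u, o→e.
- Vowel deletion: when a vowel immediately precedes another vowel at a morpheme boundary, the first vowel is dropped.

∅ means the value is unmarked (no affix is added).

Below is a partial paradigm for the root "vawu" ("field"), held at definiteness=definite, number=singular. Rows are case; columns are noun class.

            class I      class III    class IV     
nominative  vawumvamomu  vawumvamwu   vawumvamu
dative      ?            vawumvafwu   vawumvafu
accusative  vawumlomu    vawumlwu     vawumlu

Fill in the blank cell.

vawumvafomu

Attach definiteness definite -m → vawum.
Attach case dative -vef → vawumvef.
Attach noun class class I -om → vawumvefom.
Attach number singular -i → vawumvefomi.
Apply vowel harmony: vawumvefomi → vawumvafomu.
Vowel deletion: no change.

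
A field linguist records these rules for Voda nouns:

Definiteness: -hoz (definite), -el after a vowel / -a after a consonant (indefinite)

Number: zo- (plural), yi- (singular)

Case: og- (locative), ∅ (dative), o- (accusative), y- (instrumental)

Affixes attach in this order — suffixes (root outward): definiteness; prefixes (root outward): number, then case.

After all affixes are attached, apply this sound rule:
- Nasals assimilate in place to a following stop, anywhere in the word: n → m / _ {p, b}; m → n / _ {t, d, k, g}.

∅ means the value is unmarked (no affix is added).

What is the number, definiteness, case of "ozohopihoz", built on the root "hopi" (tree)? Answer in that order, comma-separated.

plural, definite, accusative

Segment: o-zo-hopi-hoz.
number: zo- → plural.
definiteness: -hoz → definite.
case: o- → accusative.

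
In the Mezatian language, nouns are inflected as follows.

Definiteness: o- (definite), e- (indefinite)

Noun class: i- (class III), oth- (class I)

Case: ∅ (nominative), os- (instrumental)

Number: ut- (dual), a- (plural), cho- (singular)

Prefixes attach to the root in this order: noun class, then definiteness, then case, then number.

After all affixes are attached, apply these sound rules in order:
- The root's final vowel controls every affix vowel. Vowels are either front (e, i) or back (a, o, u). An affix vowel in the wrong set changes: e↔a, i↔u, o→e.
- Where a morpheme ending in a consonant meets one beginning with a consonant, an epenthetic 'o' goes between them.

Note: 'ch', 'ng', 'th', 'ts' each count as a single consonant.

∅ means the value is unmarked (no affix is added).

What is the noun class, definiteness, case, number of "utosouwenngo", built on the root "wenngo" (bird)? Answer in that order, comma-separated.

class III, definite, instrumental, dual

Segment: ut-os-o-i-wenngo.
noun class: i- → class III.
definiteness: o- → definite.
case: os- → instrumental.
number: ut- → dual.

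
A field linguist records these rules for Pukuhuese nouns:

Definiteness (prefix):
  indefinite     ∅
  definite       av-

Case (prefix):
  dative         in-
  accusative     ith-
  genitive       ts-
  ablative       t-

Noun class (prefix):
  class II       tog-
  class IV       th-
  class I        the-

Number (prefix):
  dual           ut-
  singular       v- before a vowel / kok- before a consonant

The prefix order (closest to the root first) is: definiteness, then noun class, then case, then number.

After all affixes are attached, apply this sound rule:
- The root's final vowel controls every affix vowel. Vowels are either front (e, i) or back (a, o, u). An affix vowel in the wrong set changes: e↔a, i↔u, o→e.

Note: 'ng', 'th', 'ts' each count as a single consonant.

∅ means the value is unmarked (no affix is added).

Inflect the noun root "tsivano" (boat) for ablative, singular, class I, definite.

Attach definiteness definite av- → avtsivano.
Attach noun class class I the- → theavtsivano.
Attach case ablative t- → ttheavtsivano.
Attach number singular kok- (before consonant 't') → kokttheavtsivano.
Apply vowel harmony: kokttheavtsivano → koktthaavtsivano.

koktthaavtsivano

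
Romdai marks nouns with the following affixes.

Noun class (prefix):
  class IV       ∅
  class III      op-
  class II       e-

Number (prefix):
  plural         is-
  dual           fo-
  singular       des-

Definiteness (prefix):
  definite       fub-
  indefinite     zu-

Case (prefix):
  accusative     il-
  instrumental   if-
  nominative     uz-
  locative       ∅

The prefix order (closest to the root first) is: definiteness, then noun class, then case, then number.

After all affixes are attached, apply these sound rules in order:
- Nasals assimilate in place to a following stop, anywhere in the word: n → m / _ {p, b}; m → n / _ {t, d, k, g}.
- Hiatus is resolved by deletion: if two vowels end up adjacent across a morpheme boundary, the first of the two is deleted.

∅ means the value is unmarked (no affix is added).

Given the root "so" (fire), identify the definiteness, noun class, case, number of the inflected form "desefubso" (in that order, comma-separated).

Segment: des-e-fub-so.
definiteness: fub- → definite.
noun class: e- → class II.
case: ∅ → locative.
number: des- → singular.

definite, class II, locative, singular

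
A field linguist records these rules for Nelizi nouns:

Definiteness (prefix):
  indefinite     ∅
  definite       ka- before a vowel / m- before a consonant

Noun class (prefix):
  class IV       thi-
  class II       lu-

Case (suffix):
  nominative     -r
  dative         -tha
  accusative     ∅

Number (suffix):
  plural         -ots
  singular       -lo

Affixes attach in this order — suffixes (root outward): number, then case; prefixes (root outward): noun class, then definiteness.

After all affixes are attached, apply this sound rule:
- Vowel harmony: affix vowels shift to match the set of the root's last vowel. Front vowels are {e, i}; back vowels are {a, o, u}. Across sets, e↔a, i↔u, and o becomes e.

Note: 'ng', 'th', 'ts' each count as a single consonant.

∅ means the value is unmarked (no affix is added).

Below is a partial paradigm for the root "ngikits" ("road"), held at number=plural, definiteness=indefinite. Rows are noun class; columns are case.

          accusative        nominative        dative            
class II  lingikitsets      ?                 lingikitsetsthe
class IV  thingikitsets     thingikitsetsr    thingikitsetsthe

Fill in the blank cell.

Attach number plural -ots → ngikitsots.
Attach noun class class II lu- → lungikitsots.
Attach case nominative -r → lungikitsotsr.
definiteness = indefinite: zero marking, form stays lungikitsotsr.
Apply vowel harmony: lungikitsotsr → lingikitsetsr.

lingikitsetsr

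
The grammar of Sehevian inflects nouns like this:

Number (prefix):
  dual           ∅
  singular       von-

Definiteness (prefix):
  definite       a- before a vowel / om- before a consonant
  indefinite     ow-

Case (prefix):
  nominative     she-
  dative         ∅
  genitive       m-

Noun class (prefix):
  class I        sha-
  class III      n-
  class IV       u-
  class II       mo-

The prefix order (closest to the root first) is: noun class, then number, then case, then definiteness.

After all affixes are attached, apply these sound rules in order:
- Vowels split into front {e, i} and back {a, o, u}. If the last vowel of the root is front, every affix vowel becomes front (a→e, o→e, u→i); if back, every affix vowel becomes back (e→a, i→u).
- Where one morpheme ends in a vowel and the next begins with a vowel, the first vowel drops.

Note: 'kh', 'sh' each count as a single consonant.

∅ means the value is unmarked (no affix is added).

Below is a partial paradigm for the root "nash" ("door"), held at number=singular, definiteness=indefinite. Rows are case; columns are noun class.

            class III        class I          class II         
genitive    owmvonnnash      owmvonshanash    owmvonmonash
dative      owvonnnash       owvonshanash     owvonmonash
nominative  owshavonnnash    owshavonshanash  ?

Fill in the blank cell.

Attach noun class class II mo- → monash.
Attach number singular von- → vonmonash.
Attach case nominative she- → shevonmonash.
Attach definiteness indefinite ow- → owshevonmonash.
Apply vowel harmony: owshevonmonash → owshavonmonash.
Vowel deletion: no change.

owshavonmonash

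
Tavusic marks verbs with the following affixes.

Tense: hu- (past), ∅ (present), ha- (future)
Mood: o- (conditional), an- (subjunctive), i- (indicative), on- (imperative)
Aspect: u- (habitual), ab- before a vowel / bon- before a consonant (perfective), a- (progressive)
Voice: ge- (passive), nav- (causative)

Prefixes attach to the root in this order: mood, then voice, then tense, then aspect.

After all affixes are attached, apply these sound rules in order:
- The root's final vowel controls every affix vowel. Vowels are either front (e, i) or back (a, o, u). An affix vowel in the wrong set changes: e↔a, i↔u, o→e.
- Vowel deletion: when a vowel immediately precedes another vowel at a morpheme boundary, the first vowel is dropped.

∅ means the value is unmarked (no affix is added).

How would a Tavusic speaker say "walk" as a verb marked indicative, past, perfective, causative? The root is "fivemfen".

benhinevifivemfen

Attach mood indicative i- → ifivemfen.
Attach voice causative nav- → navifivemfen.
Attach tense past hu- → hunavifivemfen.
Attach aspect perfective bon- (before consonant 'h') → bonhunavifivemfen.
Apply vowel harmony: bonhunavifivemfen → benhinevifivemfen.
Vowel deletion: no change.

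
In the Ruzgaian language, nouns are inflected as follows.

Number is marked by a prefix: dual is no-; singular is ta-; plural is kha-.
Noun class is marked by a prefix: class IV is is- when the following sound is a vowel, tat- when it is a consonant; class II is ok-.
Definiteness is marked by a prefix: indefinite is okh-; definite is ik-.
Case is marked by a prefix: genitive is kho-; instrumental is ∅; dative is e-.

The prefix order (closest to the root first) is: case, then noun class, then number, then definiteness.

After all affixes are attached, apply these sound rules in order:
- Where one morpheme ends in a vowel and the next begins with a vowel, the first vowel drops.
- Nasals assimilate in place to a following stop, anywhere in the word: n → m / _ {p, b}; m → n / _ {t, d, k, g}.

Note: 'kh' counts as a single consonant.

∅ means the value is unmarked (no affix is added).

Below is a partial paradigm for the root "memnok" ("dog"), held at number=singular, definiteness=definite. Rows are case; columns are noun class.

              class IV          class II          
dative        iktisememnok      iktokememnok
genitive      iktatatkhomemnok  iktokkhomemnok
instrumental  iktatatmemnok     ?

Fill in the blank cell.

iktokmemnok

case = instrumental: zero marking, form stays memnok.
Attach noun class class II ok- → okmemnok.
Attach number singular ta- → taokmemnok.
Attach definiteness definite ik- → iktaokmemnok.
Apply vowel deletion: iktaokmemnok → iktokmemnok.
Nasal assimilation: no change.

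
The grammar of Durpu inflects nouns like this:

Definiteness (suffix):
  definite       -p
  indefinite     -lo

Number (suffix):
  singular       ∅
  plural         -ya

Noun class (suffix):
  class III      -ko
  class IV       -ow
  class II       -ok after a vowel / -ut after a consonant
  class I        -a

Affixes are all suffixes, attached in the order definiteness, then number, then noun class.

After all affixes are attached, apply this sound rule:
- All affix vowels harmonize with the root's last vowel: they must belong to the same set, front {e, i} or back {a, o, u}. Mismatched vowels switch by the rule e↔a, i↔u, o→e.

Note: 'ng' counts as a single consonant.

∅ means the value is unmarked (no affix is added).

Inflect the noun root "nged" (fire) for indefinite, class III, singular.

ngedleke

Attach definiteness indefinite -lo → ngedlo.
number = singular: zero marking, form stays ngedlo.
Attach noun class class III -ko → ngedloko.
Apply vowel harmony: ngedloko → ngedleke.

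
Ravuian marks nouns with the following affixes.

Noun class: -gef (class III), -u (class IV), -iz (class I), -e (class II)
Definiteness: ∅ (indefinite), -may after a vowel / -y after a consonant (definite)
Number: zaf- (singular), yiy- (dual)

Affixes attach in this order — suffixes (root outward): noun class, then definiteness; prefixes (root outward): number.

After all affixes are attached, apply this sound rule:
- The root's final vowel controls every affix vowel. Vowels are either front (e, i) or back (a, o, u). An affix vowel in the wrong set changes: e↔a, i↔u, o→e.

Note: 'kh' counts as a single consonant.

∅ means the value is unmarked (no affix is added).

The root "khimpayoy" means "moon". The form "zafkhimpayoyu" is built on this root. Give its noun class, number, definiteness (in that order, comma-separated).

Segment: zaf-khimpayoy-u.
noun class: -u → class IV.
number: zaf- → singular.
definiteness: ∅ → indefinite.

class IV, singular, indefinite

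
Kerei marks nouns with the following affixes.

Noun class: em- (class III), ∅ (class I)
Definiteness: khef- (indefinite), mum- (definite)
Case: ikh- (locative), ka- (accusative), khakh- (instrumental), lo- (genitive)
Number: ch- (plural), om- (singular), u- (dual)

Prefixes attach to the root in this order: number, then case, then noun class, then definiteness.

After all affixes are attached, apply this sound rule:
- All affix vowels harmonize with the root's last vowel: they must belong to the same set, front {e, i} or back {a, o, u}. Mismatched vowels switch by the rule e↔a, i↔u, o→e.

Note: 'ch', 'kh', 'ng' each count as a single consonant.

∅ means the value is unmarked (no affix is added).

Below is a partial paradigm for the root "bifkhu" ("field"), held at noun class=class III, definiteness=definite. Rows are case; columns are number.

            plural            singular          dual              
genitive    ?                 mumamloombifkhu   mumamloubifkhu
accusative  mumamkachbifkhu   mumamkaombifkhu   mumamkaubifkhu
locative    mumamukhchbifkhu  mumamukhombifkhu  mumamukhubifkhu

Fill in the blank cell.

mumamlochbifkhu

Attach number plural ch- → chbifkhu.
Attach case genitive lo- → lochbifkhu.
Attach noun class class III em- → emlochbifkhu.
Attach definiteness definite mum- → mumemlochbifkhu.
Apply vowel harmony: mumemlochbifkhu → mumamlochbifkhu.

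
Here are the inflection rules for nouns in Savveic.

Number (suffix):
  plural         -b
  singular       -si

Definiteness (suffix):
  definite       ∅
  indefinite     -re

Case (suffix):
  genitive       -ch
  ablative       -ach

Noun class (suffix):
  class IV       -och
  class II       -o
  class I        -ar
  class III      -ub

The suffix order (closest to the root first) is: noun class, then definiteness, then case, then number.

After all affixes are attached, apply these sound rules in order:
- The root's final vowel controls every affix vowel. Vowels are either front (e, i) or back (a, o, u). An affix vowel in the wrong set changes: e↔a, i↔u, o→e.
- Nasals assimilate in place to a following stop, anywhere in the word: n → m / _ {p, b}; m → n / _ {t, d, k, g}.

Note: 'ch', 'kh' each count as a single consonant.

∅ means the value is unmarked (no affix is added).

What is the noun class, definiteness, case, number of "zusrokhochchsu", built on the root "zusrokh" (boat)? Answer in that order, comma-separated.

Segment: zusrokh-och-ch-si.
noun class: -och → class IV.
definiteness: ∅ → definite.
case: -ch → genitive.
number: -si → singular.

class IV, definite, genitive, singular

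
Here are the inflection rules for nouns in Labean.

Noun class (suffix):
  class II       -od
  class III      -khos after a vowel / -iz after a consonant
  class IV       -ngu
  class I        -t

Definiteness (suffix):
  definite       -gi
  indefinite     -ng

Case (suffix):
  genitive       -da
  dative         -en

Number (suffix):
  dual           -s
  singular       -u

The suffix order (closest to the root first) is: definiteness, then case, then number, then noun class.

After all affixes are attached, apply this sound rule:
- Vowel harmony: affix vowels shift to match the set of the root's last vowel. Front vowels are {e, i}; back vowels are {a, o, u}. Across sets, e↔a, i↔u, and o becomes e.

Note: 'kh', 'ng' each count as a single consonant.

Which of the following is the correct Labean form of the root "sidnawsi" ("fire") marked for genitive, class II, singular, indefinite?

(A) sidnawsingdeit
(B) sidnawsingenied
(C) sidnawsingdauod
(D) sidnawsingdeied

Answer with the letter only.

Attach definiteness indefinite -ng → sidnawsing.
Attach case genitive -da → sidnawsingda.
Attach number singular -u → sidnawsingdau.
Attach noun class class II -od → sidnawsingdauod.
Apply vowel harmony: sidnawsingdauod → sidnawsingdeied.
So the correct form is sidnawsingdeied, option (D).
(B) sidnawsingenied is wrong: it uses dative instead of genitive for case.
(A) sidnawsingdeit is wrong: it uses class I instead of class II for noun class.
(C) sidnawsingdauod is wrong: it fails to apply the sound rule(s).

D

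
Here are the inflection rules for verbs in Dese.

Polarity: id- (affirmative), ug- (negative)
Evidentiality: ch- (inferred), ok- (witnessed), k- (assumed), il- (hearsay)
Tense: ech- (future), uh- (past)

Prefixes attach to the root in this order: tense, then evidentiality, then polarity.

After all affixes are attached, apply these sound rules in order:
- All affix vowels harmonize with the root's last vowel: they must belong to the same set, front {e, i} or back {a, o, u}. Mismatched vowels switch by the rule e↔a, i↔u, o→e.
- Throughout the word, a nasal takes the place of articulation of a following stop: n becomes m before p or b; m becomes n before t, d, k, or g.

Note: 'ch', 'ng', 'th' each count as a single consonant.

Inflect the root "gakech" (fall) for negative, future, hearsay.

igilechgakech

Attach tense future ech- → echgakech.
Attach evidentiality hearsay il- → ilechgakech.
Attach polarity negative ug- → ugilechgakech.
Apply vowel harmony: ugilechgakech → igilechgakech.
Nasal assimilation: no change.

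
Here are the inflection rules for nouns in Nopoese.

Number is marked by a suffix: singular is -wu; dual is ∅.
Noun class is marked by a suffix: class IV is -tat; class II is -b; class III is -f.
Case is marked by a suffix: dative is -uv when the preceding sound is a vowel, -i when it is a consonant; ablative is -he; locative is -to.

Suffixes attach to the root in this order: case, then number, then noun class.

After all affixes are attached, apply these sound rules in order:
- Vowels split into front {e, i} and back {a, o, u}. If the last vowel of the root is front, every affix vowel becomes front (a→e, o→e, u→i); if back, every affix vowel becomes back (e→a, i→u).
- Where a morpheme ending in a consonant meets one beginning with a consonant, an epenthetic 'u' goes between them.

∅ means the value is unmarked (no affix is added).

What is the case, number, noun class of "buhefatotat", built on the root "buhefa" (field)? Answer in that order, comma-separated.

locative, dual, class IV

Segment: buhefa-to-tat.
case: -to → locative.
number: ∅ → dual.
noun class: -tat → class IV.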